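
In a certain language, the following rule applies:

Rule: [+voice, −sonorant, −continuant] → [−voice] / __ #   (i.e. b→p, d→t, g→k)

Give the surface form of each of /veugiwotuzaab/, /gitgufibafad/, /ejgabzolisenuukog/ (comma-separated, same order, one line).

/veugiwotuzaab/: /b/ is a voiced stop in word-final position, so it devoices to [p]. → [veugiwotuzaap].
/gitgufibafad/: /d/ is a voiced stop in word-final position, so it devoices to [t]. → [gitgufibafat].
/ejgabzolisenuukog/: /g/ is a voiced stop in word-final position, so it devoices to [k]. → [ejgabzolisenuukok].

veugiwotuzaap, gitgufibafat, ejgabzolisenuukok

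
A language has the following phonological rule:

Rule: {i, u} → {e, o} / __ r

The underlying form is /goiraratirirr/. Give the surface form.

/i/ is a high vowel immediately before /r/, so it lowers to [e].
/i/ is a high vowel immediately before /r/, so it lowers to [e].
/i/ is a high vowel immediately before /r/, so it lowers to [e].
Surface form: [goeraratererr].

goeraratererr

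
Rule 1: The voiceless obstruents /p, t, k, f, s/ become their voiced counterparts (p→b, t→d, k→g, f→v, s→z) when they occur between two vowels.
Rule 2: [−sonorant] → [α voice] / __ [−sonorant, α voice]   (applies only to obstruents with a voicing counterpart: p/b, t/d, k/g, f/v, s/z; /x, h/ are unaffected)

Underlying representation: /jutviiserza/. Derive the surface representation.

judviizerza

Rule 1 (intervocalic voicing): /s/ is a voiceless obstruent between vowels /i/ and /e/, so it voices to [z]. /jutviiserza/ → jutviizerza.
Rule 2 (regressive voicing assimilation): /t/ precedes the voiced obstruent /v/, so it voices to [d] by assimilation. /jutviizerza/ → judviizerza.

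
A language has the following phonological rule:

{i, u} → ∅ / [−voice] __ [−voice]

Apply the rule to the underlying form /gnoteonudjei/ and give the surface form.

gnoteonudjei

No segment of /gnoteonudjei/ meets the structural description of the rule, so the form surfaces unchanged.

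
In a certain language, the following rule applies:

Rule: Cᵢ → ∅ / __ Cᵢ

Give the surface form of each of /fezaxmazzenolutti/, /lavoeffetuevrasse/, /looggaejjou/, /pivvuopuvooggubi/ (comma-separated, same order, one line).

/fezaxmazzenolutti/: /zz/ is a geminate; the first /z/ deletes. /tt/ is a geminate; the first /t/ deletes. → [fezaxmazenoluti].
/lavoeffetuevrasse/: /ff/ is a geminate; the first /f/ deletes. /ss/ is a geminate; the first /s/ deletes. → [lavoefetuevrase].
/looggaejjou/: /gg/ is a geminate; the first /g/ deletes. /jj/ is a geminate; the first /j/ deletes. → [loogaejou].
/pivvuopuvooggubi/: /vv/ is a geminate; the first /v/ deletes. /gg/ is a geminate; the first /g/ deletes. → [pivuopuvoogubi].

fezaxmazenoluti, lavoefetuevrase, loogaejou, pivuopuvoogubi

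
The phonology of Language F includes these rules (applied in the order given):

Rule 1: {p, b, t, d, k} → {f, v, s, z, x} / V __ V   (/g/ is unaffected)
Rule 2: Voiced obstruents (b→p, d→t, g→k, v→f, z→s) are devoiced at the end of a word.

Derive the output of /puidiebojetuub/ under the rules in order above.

puizievojesuup

Rule 1 (intervocalic spirantization): /d/ is a stop between vowels /i/ and /i/, so it spirantizes to the fricative [z]. /b/ is a stop between vowels /e/ and /o/, so it spirantizes to the fricative [v]. /t/ is a stop between vowels /e/ and /u/, so it spirantizes to the fricative [s]. /puidiebojetuub/ → puizievojesuub.
Rule 2 (final devoicing): /b/ is a voiced obstruent in word-final position, so it devoices to [p]. /puizievojesuub/ → puizievojesuup.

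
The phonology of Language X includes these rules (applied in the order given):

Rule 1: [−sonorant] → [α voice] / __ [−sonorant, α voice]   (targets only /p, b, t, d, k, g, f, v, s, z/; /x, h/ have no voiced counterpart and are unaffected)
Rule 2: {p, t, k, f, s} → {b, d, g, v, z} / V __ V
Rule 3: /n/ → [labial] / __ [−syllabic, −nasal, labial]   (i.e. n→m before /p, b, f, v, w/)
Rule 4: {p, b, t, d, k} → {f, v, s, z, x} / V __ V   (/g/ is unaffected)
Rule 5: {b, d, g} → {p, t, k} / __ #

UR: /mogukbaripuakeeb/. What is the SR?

Rule 1 (regressive voicing assimilation): /k/ precedes the voiced obstruent /b/, so it voices to [g] by assimilation. /mogukbaripuakeeb/ → mogugbaripuakeeb.
Rule 2 (intervocalic voicing): /p/ is a voiceless obstruent between vowels /i/ and /u/, so it voices to [b]. /k/ is a voiceless obstruent between vowels /a/ and /e/, so it voices to [g]. /mogugbaripuakeeb/ → mogugbaribuageeb.
Rule 3 (nasal place assimilation): no segment meets the environment; /mogugbaribuageeb/ is unchanged.
Rule 4 (intervocalic spirantization): /b/ is a stop between vowels /i/ and /u/, so it spirantizes to the fricative [v]. /mogugbaribuageeb/ → mogugbarivuageeb.
Rule 5 (final devoicing): /b/ is a voiced stop in word-final position, so it devoices to [p]. /mogugbarivuageeb/ → mogugbarivuageep.

mogugbarivuageep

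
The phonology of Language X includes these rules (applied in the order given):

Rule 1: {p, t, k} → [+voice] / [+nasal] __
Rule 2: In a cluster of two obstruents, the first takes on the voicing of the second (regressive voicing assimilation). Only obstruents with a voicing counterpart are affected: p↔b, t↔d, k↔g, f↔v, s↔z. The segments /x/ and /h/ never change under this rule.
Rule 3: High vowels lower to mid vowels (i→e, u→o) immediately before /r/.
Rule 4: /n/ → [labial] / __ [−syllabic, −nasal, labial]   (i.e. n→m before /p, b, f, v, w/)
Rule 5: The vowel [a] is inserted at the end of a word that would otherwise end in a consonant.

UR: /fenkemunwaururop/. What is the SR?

Rule 1 (post-nasal voicing): /k/ is a voiceless stop immediately after the nasal /n/, so it voices to [g]. /fenkemunwaururop/ → fengemunwaururop.
Rule 2 (regressive voicing assimilation): no segment meets the environment; /fengemunwaururop/ is unchanged.
Rule 3 (pre-rhotic lowering): /u/ is a high vowel immediately before /r/, so it lowers to [o]. /u/ is a high vowel immediately before /r/, so it lowers to [o]. /fengemunwaururop/ → fengemunwaororop.
Rule 4 (nasal place assimilation): /n/ precedes the labial consonant /w/, so it assimilates in place to [m]. /fengemunwaororop/ → fengemumwaororop.
Rule 5 (final a-epenthesis): the form ends in the consonant /p/, so [a] is inserted word-finally. /fengemumwaororop/ → fengemumwaororopa.

fengemumwaororopa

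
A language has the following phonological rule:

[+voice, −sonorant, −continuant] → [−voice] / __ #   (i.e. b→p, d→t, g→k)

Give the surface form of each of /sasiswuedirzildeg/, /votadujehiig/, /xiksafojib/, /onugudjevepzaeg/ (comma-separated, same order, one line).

/sasiswuedirzildeg/: /g/ is a voiced stop in word-final position, so it devoices to [k]. → [sasiswuedirzildek].
/votadujehiig/: /g/ is a voiced stop in word-final position, so it devoices to [k]. → [votadujehiik].
/xiksafojib/: /b/ is a voiced stop in word-final position, so it devoices to [p]. → [xiksafojip].
/onugudjevepzaeg/: /g/ is a voiced stop in word-final position, so it devoices to [k]. → [onugudjevepzaek].

sasiswuedirzildek, votadujehiik, xiksafojip, onugudjevepzaek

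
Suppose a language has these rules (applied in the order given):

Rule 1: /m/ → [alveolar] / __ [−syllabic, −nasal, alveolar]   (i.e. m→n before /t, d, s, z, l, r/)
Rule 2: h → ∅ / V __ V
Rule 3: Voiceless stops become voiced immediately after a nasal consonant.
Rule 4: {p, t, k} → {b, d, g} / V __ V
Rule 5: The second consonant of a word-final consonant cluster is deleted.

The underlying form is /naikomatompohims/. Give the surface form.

naigomadomboin

Rule 1 (nasal place assimilation): /m/ precedes the alveolar consonant /s/, so it assimilates in place to [n]. /naikomatompohims/ → naikomatompohins.
Rule 2 (intervocalic h-deletion): /h/ occurs between vowels /o/ and /i/, so it deletes. /naikomatompohins/ → naikomatompoins.
Rule 3 (post-nasal voicing): /p/ is a voiceless stop immediately after the nasal /m/, so it voices to [b]. /naikomatompoins/ → naikomatomboins.
Rule 4 (intervocalic voicing): /k/ is a voiceless stop between vowels /i/ and /o/, so it voices to [g]. /t/ is a voiceless stop between vowels /a/ and /o/, so it voices to [d]. /naikomatomboins/ → naigomadomboins.
Rule 5 (final cluster simplification): /s/ is the second consonant of a word-final cluster /ns/, so it deletes. /naigomadomboins/ → naigomadomboin.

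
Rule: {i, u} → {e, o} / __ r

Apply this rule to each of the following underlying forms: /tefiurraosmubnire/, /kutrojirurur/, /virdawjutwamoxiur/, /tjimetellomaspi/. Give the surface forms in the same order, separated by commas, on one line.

tefiorraosmubnere, kutrojeroror, verdawjutwamoxior, tjimetellomaspi

/tefiurraosmubnire/: /u/ is a high vowel immediately before /r/, so it lowers to [o]. /i/ is a high vowel immediately before /r/, so it lowers to [e]. → [tefiorraosmubnere].
/kutrojirurur/: /i/ is a high vowel immediately before /r/, so it lowers to [e]. /u/ is a high vowel immediately before /r/, so it lowers to [o]. /u/ is a high vowel immediately before /r/, so it lowers to [o]. → [kutrojeroror].
/virdawjutwamoxiur/: /i/ is a high vowel immediately before /r/, so it lowers to [e]. /u/ is a high vowel immediately before /r/, so it lowers to [o]. → [verdawjutwamoxior].
/tjimetellomaspi/: the rule's environment is not met; surfaces unchanged as [tjimetellomaspi].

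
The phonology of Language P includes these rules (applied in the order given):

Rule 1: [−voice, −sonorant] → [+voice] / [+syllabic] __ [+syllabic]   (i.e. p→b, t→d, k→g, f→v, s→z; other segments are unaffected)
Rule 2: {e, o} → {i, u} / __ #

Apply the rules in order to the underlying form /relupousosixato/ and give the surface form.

relubouzozixadu

Rule 1 (intervocalic voicing): /p/ is a voiceless obstruent between vowels /u/ and /o/, so it voices to [b]. /s/ is a voiceless obstruent between vowels /u/ and /o/, so it voices to [z]. /s/ is a voiceless obstruent between vowels /o/ and /i/, so it voices to [z]. /t/ is a voiceless obstruent between vowels /a/ and /o/, so it voices to [d]. /relupousosixato/ → relubouzozixado.
Rule 2 (final vowel raising): /o/ is a mid vowel in word-final position, so it raises to [u]. /relubouzozixado/ → relubouzozixadu.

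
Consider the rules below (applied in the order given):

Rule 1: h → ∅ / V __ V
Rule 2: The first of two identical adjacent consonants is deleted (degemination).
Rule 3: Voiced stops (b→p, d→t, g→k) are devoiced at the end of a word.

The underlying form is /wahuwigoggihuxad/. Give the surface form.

Rule 1 (intervocalic h-deletion): /h/ occurs between vowels /a/ and /u/, so it deletes. /h/ occurs between vowels /i/ and /u/, so it deletes. /wahuwigoggihuxad/ → wauwigoggiuxad.
Rule 2 (degemination): /gg/ is a geminate; the first /g/ deletes. /wauwigoggiuxad/ → wauwigogiuxad.
Rule 3 (final devoicing): /d/ is a voiced stop in word-final position, so it devoices to [t]. /wauwigogiuxad/ → wauwigogiuxat.

wauwigogiuxat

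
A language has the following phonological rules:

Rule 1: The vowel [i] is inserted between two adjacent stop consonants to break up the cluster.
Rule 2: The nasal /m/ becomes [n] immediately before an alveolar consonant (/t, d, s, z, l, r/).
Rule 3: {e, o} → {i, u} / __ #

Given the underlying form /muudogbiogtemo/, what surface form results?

muudogibiogitemu

Rule 1 (stop-cluster i-epenthesis): /g/ and /b/ form a stop–stop cluster, so [i] is inserted between them. /g/ and /t/ form a stop–stop cluster, so [i] is inserted between them. /muudogbiogtemo/ → muudogibiogitemo.
Rule 2 (nasal place assimilation): no segment meets the environment; /muudogibiogitemo/ is unchanged.
Rule 3 (final vowel raising): /o/ is a mid vowel in word-final position, so it raises to [u]. /muudogibiogitemo/ → muudogibiogitemu.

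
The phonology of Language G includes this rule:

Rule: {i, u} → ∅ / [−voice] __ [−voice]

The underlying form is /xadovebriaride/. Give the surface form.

No segment of /xadovebriaride/ meets the structural description of the rule, so the form surfaces unchanged.

xadovebriaride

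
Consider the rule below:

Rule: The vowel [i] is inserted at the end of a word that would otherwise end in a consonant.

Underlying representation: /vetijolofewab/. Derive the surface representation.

vetijolofewabi

the form ends in the consonant /b/, so [i] is inserted word-finally.
Surface form: [vetijolofewabi].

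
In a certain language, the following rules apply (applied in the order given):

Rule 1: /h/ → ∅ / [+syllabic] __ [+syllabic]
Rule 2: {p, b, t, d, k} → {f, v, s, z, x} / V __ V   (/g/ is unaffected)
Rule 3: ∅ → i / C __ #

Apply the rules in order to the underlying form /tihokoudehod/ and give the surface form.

Rule 1 (intervocalic h-deletion): /h/ occurs between vowels /i/ and /o/, so it deletes. /h/ occurs between vowels /e/ and /o/, so it deletes. /tihokoudehod/ → tiokoudeod.
Rule 2 (intervocalic spirantization): /k/ is a stop between vowels /o/ and /o/, so it spirantizes to the fricative [x]. /d/ is a stop between vowels /u/ and /e/, so it spirantizes to the fricative [z]. /tiokoudeod/ → tioxouzeod.
Rule 3 (final i-epenthesis): the form ends in the consonant /d/, so [i] is inserted word-finally. /tioxouzeod/ → tioxouzeodi.

tioxouzeodi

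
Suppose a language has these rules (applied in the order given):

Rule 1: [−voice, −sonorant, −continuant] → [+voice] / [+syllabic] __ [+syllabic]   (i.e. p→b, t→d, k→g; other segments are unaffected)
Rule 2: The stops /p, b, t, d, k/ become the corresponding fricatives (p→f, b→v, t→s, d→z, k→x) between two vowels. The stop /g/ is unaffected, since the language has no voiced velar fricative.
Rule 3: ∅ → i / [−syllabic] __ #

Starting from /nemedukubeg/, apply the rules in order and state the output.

nemezuguvegi

Rule 1 (intervocalic voicing): /k/ is a voiceless stop between vowels /u/ and /u/, so it voices to [g]. /nemedukubeg/ → nemedugubeg.
Rule 2 (intervocalic spirantization): /d/ is a stop between vowels /e/ and /u/, so it spirantizes to the fricative [z]. /b/ is a stop between vowels /u/ and /e/, so it spirantizes to the fricative [v]. /nemedugubeg/ → nemezuguveg.
Rule 3 (final i-epenthesis): the form ends in the consonant /g/, so [i] is inserted word-finally. /nemezuguveg/ → nemezuguvegi.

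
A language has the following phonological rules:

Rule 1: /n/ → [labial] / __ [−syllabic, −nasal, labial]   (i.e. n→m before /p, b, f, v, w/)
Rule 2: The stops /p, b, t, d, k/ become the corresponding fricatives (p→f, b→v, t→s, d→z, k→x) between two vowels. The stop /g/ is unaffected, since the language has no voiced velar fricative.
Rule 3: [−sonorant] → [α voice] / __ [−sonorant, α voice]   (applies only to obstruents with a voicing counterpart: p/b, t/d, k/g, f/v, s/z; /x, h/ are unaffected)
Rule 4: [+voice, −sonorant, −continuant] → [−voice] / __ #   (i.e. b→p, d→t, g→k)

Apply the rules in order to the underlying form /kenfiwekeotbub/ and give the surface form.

Rule 1 (nasal place assimilation): /n/ precedes the labial consonant /f/, so it assimilates in place to [m]. /kenfiwekeotbub/ → kemfiwekeotbub.
Rule 2 (intervocalic spirantization): /k/ is a stop between vowels /e/ and /e/, so it spirantizes to the fricative [x]. /kemfiwekeotbub/ → kemfiwexeotbub.
Rule 3 (regressive voicing assimilation): /t/ precedes the voiced obstruent /b/, so it voices to [d] by assimilation. /kemfiwexeotbub/ → kemfiwexeodbub.
Rule 4 (final devoicing): /b/ is a voiced stop in word-final position, so it devoices to [p]. /kemfiwexeodbub/ → kemfiwexeodbup.

kemfiwexeodbup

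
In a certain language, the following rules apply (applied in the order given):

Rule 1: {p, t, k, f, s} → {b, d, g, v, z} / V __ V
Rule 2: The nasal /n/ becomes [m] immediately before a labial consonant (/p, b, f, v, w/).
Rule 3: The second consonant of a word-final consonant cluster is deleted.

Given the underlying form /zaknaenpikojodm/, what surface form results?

zaknaempigojod

Rule 1 (intervocalic voicing): /k/ is a voiceless obstruent between vowels /i/ and /o/, so it voices to [g]. /zaknaenpikojodm/ → zaknaenpigojodm.
Rule 2 (nasal place assimilation): /n/ precedes the labial consonant /p/, so it assimilates in place to [m]. /zaknaenpigojodm/ → zaknaempigojodm.
Rule 3 (final cluster simplification): /m/ is the second consonant of a word-final cluster /dm/, so it deletes. /zaknaempigojodm/ → zaknaempigojod.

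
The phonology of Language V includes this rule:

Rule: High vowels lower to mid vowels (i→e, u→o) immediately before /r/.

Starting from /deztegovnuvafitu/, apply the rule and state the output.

No segment of /deztegovnuvafitu/ meets the structural description of the rule, so the form surfaces unchanged.

deztegovnuvafitu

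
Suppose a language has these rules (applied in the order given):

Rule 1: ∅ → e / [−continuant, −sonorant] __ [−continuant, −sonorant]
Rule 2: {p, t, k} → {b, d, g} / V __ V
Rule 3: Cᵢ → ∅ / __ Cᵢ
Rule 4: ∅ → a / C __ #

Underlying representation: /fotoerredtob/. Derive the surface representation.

fodoerededoba

Rule 1 (stop-cluster e-epenthesis): /d/ and /t/ form a stop–stop cluster, so [e] is inserted between them. /fotoerredtob/ → fotoerredetob.
Rule 2 (intervocalic voicing): /t/ is a voiceless stop between vowels /o/ and /o/, so it voices to [d]. /t/ is a voiceless stop between vowels /e/ and /o/, so it voices to [d]. /fotoerredetob/ → fodoerrededob.
Rule 3 (degemination): /rr/ is a geminate; the first /r/ deletes. /fodoerrededob/ → fodoerededob.
Rule 4 (final a-epenthesis): the form ends in the consonant /b/, so [a] is inserted word-finally. /fodoerededob/ → fodoerededoba.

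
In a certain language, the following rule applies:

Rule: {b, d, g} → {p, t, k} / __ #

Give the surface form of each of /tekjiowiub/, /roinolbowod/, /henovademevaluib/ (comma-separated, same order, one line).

tekjiowiup, roinolbowot, henovademevaluip

/tekjiowiub/: /b/ is a voiced stop in word-final position, so it devoices to [p]. → [tekjiowiup].
/roinolbowod/: /d/ is a voiced stop in word-final position, so it devoices to [t]. → [roinolbowot].
/henovademevaluib/: /b/ is a voiced stop in word-final position, so it devoices to [p]. → [henovademevaluip].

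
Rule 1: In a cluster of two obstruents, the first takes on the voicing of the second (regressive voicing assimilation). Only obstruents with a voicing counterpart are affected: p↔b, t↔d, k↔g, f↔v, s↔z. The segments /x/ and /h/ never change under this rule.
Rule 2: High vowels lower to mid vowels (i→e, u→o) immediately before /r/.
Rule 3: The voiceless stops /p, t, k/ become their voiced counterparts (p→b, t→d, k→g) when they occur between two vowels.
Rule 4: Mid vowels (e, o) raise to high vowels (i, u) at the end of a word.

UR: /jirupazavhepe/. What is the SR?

Rule 1 (regressive voicing assimilation): /v/ precedes the voiceless obstruent /h/, so it devoices to [f] by assimilation. /jirupazavhepe/ → jirupazafhepe.
Rule 2 (pre-rhotic lowering): /i/ is a high vowel immediately before /r/, so it lowers to [e]. /jirupazafhepe/ → jerupazafhepe.
Rule 3 (intervocalic voicing): /p/ is a voiceless stop between vowels /u/ and /a/, so it voices to [b]. /p/ is a voiceless stop between vowels /e/ and /e/, so it voices to [b]. /jerupazafhepe/ → jerubazafhebe.
Rule 4 (final vowel raising): /e/ is a mid vowel in word-final position, so it raises to [i]. /jerubazafhebe/ → jerubazafhebi.

jerubazafhebi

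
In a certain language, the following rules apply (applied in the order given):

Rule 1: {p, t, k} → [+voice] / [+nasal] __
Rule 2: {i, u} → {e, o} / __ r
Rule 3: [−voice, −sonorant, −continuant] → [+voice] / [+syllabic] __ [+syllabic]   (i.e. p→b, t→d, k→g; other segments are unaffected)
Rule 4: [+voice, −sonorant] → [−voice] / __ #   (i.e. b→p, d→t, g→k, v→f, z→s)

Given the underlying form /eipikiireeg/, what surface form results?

eibigiereek

Rule 1 (post-nasal voicing): no segment meets the environment; /eipikiireeg/ is unchanged.
Rule 2 (pre-rhotic lowering): /i/ is a high vowel immediately before /r/, so it lowers to [e]. /eipikiireeg/ → eipikiereeg.
Rule 3 (intervocalic voicing): /p/ is a voiceless stop between vowels /i/ and /i/, so it voices to [b]. /k/ is a voiceless stop between vowels /i/ and /i/, so it voices to [g]. /eipikiereeg/ → eibigiereeg.
Rule 4 (final devoicing): /g/ is a voiced obstruent in word-final position, so it devoices to [k]. /eibigiereeg/ → eibigiereek.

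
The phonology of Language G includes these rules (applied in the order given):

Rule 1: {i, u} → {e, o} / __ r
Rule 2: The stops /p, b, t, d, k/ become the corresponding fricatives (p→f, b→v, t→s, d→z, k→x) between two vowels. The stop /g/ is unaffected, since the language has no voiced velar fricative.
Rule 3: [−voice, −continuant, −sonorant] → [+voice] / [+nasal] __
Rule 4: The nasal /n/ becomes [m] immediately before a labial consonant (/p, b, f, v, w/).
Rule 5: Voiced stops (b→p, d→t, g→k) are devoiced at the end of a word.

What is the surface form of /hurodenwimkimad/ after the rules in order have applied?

Rule 1 (pre-rhotic lowering): /u/ is a high vowel immediately before /r/, so it lowers to [o]. /hurodenwimkimad/ → horodenwimkimad.
Rule 2 (intervocalic spirantization): /d/ is a stop between vowels /o/ and /e/, so it spirantizes to the fricative [z]. /horodenwimkimad/ → horozenwimkimad.
Rule 3 (post-nasal voicing): /k/ is a voiceless stop immediately after the nasal /m/, so it voices to [g]. /horozenwimkimad/ → horozenwimgimad.
Rule 4 (nasal place assimilation): /n/ precedes the labial consonant /w/, so it assimilates in place to [m]. /horozenwimgimad/ → horozemwimgimad.
Rule 5 (final devoicing): /d/ is a voiced stop in word-final position, so it devoices to [t]. /horozemwimgimad/ → horozemwimgimat.

horozemwimgimat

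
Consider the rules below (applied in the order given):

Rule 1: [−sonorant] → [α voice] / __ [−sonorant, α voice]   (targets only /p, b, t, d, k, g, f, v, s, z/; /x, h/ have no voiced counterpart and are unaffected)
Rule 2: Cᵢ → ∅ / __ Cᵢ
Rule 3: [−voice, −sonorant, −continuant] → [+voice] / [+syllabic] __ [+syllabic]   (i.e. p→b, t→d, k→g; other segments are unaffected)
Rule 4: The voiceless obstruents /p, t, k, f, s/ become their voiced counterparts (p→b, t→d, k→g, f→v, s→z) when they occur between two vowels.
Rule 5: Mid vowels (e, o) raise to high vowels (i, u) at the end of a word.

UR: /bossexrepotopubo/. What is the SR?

bozexrebodobubu

Rule 1 (regressive voicing assimilation): no segment meets the environment; /bossexrepotopubo/ is unchanged.
Rule 2 (degemination): /ss/ is a geminate; the first /s/ deletes. /bossexrepotopubo/ → bosexrepotopubo.
Rule 3 (intervocalic voicing): /p/ is a voiceless stop between vowels /e/ and /o/, so it voices to [b]. /t/ is a voiceless stop between vowels /o/ and /o/, so it voices to [d]. /p/ is a voiceless stop between vowels /o/ and /u/, so it voices to [b]. /bosexrepotopubo/ → bosexrebodobubo.
Rule 4 (intervocalic voicing): /s/ is a voiceless obstruent between vowels /o/ and /e/, so it voices to [z]. /bosexrebodobubo/ → bozexrebodobubo.
Rule 5 (final vowel raising): /o/ is a mid vowel in word-final position, so it raises to [u]. /bozexrebodobubo/ → bozexrebodobubu.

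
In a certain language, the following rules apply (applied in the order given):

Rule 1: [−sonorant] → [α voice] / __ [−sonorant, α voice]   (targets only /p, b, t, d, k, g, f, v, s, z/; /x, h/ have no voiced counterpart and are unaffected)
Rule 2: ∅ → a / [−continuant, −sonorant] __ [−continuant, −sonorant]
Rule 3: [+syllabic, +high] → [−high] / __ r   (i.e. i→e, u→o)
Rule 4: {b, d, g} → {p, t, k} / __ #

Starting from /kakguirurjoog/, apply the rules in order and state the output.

kagaguerorjook

Rule 1 (regressive voicing assimilation): /k/ precedes the voiced obstruent /g/, so it voices to [g] by assimilation. /kakguirurjoog/ → kagguirurjoog.
Rule 2 (stop-cluster a-epenthesis): /g/ and /g/ form a stop–stop cluster, so [a] is inserted between them. /kagguirurjoog/ → kagaguirurjoog.
Rule 3 (pre-rhotic lowering): /i/ is a high vowel immediately before /r/, so it lowers to [e]. /u/ is a high vowel immediately before /r/, so it lowers to [o]. /kagaguirurjoog/ → kagaguerorjoog.
Rule 4 (final devoicing): /g/ is a voiced stop in word-final position, so it devoices to [k]. /kagaguerorjoog/ → kagaguerorjook.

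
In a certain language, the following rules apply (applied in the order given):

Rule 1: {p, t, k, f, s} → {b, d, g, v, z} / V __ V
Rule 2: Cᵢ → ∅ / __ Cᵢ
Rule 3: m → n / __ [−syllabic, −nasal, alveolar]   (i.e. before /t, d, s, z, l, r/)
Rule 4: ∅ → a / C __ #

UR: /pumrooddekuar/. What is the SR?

punroodeguara

Rule 1 (intervocalic voicing): /k/ is a voiceless obstruent between vowels /e/ and /u/, so it voices to [g]. /pumrooddekuar/ → pumrooddeguar.
Rule 2 (degemination): /dd/ is a geminate; the first /d/ deletes. /pumrooddeguar/ → pumroodeguar.
Rule 3 (nasal place assimilation): /m/ precedes the alveolar consonant /r/, so it assimilates in place to [n]. /pumroodeguar/ → punroodeguar.
Rule 4 (final a-epenthesis): the form ends in the consonant /r/, so [a] is inserted word-finally. /punroodeguar/ → punroodeguara.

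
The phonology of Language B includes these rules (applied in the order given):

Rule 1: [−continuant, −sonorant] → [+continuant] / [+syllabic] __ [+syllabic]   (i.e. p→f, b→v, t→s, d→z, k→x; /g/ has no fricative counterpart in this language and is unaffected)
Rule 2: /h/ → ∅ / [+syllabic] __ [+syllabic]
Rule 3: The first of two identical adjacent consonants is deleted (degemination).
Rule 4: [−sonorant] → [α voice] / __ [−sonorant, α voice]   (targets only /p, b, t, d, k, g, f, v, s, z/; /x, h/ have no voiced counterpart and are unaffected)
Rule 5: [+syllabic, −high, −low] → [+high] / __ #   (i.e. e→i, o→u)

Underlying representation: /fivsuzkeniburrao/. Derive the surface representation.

fifsuskenivurau

Rule 1 (intervocalic spirantization): /b/ is a stop between vowels /i/ and /u/, so it spirantizes to the fricative [v]. /fivsuzkeniburrao/ → fivsuzkenivurrao.
Rule 2 (intervocalic h-deletion): no segment meets the environment; /fivsuzkenivurrao/ is unchanged.
Rule 3 (degemination): /rr/ is a geminate; the first /r/ deletes. /fivsuzkenivurrao/ → fivsuzkenivurao.
Rule 4 (regressive voicing assimilation): /v/ precedes the voiceless obstruent /s/, so it devoices to [f] by assimilation. /z/ precedes the voiceless obstruent /k/, so it devoices to [s] by assimilation. /fivsuzkenivurao/ → fifsuskenivurao.
Rule 5 (final vowel raising): /o/ is a mid vowel in word-final position, so it raises to [u]. /fifsuskenivurao/ → fifsuskenivurau.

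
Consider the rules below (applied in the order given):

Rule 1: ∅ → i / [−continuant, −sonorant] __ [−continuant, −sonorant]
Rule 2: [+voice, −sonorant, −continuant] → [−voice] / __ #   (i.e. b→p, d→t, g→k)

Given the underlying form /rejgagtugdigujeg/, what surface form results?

rejgagitugidigujek

Rule 1 (stop-cluster i-epenthesis): /g/ and /t/ form a stop–stop cluster, so [i] is inserted between them. /g/ and /d/ form a stop–stop cluster, so [i] is inserted between them. /rejgagtugdigujeg/ → rejgagitugidigujeg.
Rule 2 (final devoicing): /g/ is a voiced stop in word-final position, so it devoices to [k]. /rejgagitugidigujeg/ → rejgagitugidigujek.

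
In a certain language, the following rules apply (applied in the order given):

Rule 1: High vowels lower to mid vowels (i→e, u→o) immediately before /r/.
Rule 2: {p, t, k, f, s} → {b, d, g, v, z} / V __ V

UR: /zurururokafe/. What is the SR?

zorororogave

Rule 1 (pre-rhotic lowering): /u/ is a high vowel immediately before /r/, so it lowers to [o]. /u/ is a high vowel immediately before /r/, so it lowers to [o]. /u/ is a high vowel immediately before /r/, so it lowers to [o]. /zurururokafe/ → zorororokafe.
Rule 2 (intervocalic voicing): /k/ is a voiceless obstruent between vowels /o/ and /a/, so it voices to [g]. /f/ is a voiceless obstruent between vowels /a/ and /e/, so it voices to [v]. /zorororokafe/ → zorororogave.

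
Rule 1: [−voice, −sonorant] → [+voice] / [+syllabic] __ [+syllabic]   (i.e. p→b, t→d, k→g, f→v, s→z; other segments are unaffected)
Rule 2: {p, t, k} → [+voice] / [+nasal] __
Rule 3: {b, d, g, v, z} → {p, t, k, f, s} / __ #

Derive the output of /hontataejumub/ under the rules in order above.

Rule 1 (intervocalic voicing): /t/ is a voiceless obstruent between vowels /a/ and /a/, so it voices to [d]. /hontataejumub/ → hontadaejumub.
Rule 2 (post-nasal voicing): /t/ is a voiceless stop immediately after the nasal /n/, so it voices to [d]. /hontadaejumub/ → hondadaejumub.
Rule 3 (final devoicing): /b/ is a voiced obstruent in word-final position, so it devoices to [p]. /hondadaejumub/ → hondadaejumup.

hondadaejumup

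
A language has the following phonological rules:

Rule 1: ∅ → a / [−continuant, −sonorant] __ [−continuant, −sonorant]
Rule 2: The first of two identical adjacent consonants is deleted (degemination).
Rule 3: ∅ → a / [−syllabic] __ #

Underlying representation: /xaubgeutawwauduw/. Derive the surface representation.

xaubageutawauduwa

Rule 1 (stop-cluster a-epenthesis): /b/ and /g/ form a stop–stop cluster, so [a] is inserted between them. /xaubgeutawwauduw/ → xaubageutawwauduw.
Rule 2 (degemination): /ww/ is a geminate; the first /w/ deletes. /xaubageutawwauduw/ → xaubageutawauduw.
Rule 3 (final a-epenthesis): the form ends in the consonant /w/, so [a] is inserted word-finally. /xaubageutawauduw/ → xaubageutawauduwa.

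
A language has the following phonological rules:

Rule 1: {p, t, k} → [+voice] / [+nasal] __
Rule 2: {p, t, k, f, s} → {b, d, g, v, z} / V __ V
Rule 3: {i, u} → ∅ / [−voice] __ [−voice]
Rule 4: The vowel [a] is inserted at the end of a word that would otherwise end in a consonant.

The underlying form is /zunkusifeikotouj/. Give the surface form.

zunguziveigodouja

Rule 1 (post-nasal voicing): /k/ is a voiceless stop immediately after the nasal /n/, so it voices to [g]. /zunkusifeikotouj/ → zungusifeikotouj.
Rule 2 (intervocalic voicing): /s/ is a voiceless obstruent between vowels /u/ and /i/, so it voices to [z]. /f/ is a voiceless obstruent between vowels /i/ and /e/, so it voices to [v]. /k/ is a voiceless obstruent between vowels /i/ and /o/, so it voices to [g]. /t/ is a voiceless obstruent between vowels /o/ and /o/, so it voices to [d]. /zungusifeikotouj/ → zunguziveigodouj.
Rule 3 (high vowel syncope): no segment meets the environment; /zunguziveigodouj/ is unchanged.
Rule 4 (final a-epenthesis): the form ends in the consonant /j/, so [a] is inserted word-finally. /zunguziveigodouj/ → zunguziveigodouja.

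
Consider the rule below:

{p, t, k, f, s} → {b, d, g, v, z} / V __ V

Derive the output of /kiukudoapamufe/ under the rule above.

kiugudoabamuve

Scanning /kiukudoapamufe/: /k/ at position 1 is not in the conditioning environment; /k/ is a voiceless obstruent between vowels /u/ and /u/, so it voices to [g]; /p/ is a voiceless obstruent between vowels /a/ and /a/, so it voices to [b]; /f/ is a voiceless obstruent between vowels /u/ and /e/, so it voices to [v].
Result: [kiugudoabamuve].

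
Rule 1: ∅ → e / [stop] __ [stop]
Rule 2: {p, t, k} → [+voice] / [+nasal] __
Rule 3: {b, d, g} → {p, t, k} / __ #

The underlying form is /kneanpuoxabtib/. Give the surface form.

kneanbuoxabetip

Rule 1 (stop-cluster e-epenthesis): /b/ and /t/ form a stop–stop cluster, so [e] is inserted between them. /kneanpuoxabtib/ → kneanpuoxabetib.
Rule 2 (post-nasal voicing): /p/ is a voiceless stop immediately after the nasal /n/, so it voices to [b]. /kneanpuoxabetib/ → kneanbuoxabetib.
Rule 3 (final devoicing): /b/ is a voiced stop in word-final position, so it devoices to [p]. /kneanbuoxabetib/ → kneanbuoxabetip.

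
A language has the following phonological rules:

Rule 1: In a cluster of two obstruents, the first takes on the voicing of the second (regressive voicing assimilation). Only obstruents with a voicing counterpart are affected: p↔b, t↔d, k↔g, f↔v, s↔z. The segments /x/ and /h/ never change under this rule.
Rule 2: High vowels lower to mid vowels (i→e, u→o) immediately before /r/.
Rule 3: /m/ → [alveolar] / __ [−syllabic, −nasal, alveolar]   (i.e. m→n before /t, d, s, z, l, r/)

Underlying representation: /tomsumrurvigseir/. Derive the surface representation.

tonsunrorvikseer

Rule 1 (regressive voicing assimilation): /g/ precedes the voiceless obstruent /s/, so it devoices to [k] by assimilation. /tomsumrurvigseir/ → tomsumrurvikseir.
Rule 2 (pre-rhotic lowering): /u/ is a high vowel immediately before /r/, so it lowers to [o]. /i/ is a high vowel immediately before /r/, so it lowers to [e]. /tomsumrurvikseir/ → tomsumrorvikseer.
Rule 3 (nasal place assimilation): /m/ precedes the alveolar consonant /s/, so it assimilates in place to [n]. /m/ precedes the alveolar consonant /r/, so it assimilates in place to [n]. /tomsumrorvikseer/ → tonsunrorvikseer.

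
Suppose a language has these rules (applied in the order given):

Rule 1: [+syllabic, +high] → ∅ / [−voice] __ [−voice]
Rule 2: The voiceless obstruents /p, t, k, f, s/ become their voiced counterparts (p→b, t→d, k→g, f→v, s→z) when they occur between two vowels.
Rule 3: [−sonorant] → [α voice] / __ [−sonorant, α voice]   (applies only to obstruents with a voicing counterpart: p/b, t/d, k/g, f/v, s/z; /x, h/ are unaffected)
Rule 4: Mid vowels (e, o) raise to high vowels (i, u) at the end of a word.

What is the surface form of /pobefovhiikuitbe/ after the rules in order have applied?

pobevofhiiguidbi

Rule 1 (high vowel syncope): no segment meets the environment; /pobefovhiikuitbe/ is unchanged.
Rule 2 (intervocalic voicing): /f/ is a voiceless obstruent between vowels /e/ and /o/, so it voices to [v]. /k/ is a voiceless obstruent between vowels /i/ and /u/, so it voices to [g]. /pobefovhiikuitbe/ → pobevovhiiguitbe.
Rule 3 (regressive voicing assimilation): /v/ precedes the voiceless obstruent /h/, so it devoices to [f] by assimilation. /t/ precedes the voiced obstruent /b/, so it voices to [d] by assimilation. /pobevovhiiguitbe/ → pobevofhiiguidbe.
Rule 4 (final vowel raising): /e/ is a mid vowel in word-final position, so it raises to [i]. /pobevofhiiguidbe/ → pobevofhiiguidbi.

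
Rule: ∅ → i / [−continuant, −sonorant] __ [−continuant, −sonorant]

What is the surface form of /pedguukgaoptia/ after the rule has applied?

pediguukigaopitia

/d/ and /g/ form a stop–stop cluster, so [i] is inserted between them.
/k/ and /g/ form a stop–stop cluster, so [i] is inserted between them.
/p/ and /t/ form a stop–stop cluster, so [i] is inserted between them.
Surface form: [pediguukigaopitia].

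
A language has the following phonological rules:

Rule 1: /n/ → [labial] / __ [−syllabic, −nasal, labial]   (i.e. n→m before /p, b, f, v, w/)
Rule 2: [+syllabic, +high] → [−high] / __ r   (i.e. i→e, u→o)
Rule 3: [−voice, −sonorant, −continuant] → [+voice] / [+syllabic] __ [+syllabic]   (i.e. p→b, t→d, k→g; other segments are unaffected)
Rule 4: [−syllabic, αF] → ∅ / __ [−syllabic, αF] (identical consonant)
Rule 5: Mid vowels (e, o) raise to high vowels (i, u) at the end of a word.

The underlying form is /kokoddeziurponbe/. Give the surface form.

kogodeziorpombi

Rule 1 (nasal place assimilation): /n/ precedes the labial consonant /b/, so it assimilates in place to [m]. /kokoddeziurponbe/ → kokoddeziurpombe.
Rule 2 (pre-rhotic lowering): /u/ is a high vowel immediately before /r/, so it lowers to [o]. /kokoddeziurpombe/ → kokoddeziorpombe.
Rule 3 (intervocalic voicing): /k/ is a voiceless stop between vowels /o/ and /o/, so it voices to [g]. /kokoddeziorpombe/ → kogoddeziorpombe.
Rule 4 (degemination): /dd/ is a geminate; the first /d/ deletes. /kogoddeziorpombe/ → kogodeziorpombe.
Rule 5 (final vowel raising): /e/ is a mid vowel in word-final position, so it raises to [i]. /kogodeziorpombe/ → kogodeziorpombi.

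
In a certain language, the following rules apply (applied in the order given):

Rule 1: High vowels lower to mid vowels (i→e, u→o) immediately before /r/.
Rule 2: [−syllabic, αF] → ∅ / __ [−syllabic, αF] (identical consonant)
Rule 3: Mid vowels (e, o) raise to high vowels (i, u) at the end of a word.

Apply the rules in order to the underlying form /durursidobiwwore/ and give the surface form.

Rule 1 (pre-rhotic lowering): /u/ is a high vowel immediately before /r/, so it lowers to [o]. /u/ is a high vowel immediately before /r/, so it lowers to [o]. /durursidobiwwore/ → dororsidobiwwore.
Rule 2 (degemination): /ww/ is a geminate; the first /w/ deletes. /dororsidobiwwore/ → dororsidobiwore.
Rule 3 (final vowel raising): /e/ is a mid vowel in word-final position, so it raises to [i]. /dororsidobiwore/ → dororsidobiwori.

dororsidobiwori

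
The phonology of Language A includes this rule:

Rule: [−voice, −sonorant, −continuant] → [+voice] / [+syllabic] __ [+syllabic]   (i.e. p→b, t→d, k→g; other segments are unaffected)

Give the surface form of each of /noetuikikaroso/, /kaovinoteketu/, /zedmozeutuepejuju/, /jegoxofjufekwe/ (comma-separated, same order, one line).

/noetuikikaroso/: /t/ is a voiceless stop between vowels /e/ and /u/, so it voices to [d]. /k/ is a voiceless stop between vowels /i/ and /i/, so it voices to [g]. /k/ is a voiceless stop between vowels /i/ and /a/, so it voices to [g]. → [noeduigigaroso].
/kaovinoteketu/: /t/ is a voiceless stop between vowels /o/ and /e/, so it voices to [d]. /k/ is a voiceless stop between vowels /e/ and /e/, so it voices to [g]. /t/ is a voiceless stop between vowels /e/ and /u/, so it voices to [d]. → [kaovinodegedu].
/zedmozeutuepejuju/: /t/ is a voiceless stop between vowels /u/ and /u/, so it voices to [d]. /p/ is a voiceless stop between vowels /e/ and /e/, so it voices to [b]. → [zedmozeuduebejuju].
/jegoxofjufekwe/: the rule's environment is not met; surfaces unchanged as [jegoxofjufekwe].

noeduigigaroso, kaovinodegedu, zedmozeuduebejuju, jegoxofjufekwe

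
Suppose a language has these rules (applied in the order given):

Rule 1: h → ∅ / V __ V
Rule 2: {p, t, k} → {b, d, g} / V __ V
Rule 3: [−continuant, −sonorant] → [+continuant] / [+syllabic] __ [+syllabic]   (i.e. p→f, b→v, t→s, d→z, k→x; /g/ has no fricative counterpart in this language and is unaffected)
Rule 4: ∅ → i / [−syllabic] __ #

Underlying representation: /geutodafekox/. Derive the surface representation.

geuzozafegoxi

Rule 1 (intervocalic h-deletion): no segment meets the environment; /geutodafekox/ is unchanged.
Rule 2 (intervocalic voicing): /t/ is a voiceless stop between vowels /u/ and /o/, so it voices to [d]. /k/ is a voiceless stop between vowels /e/ and /o/, so it voices to [g]. /geutodafekox/ → geudodafegox.
Rule 3 (intervocalic spirantization): /d/ is a stop between vowels /u/ and /o/, so it spirantizes to the fricative [z]. /d/ is a stop between vowels /o/ and /a/, so it spirantizes to the fricative [z]. /geudodafegox/ → geuzozafegox.
Rule 4 (final i-epenthesis): the form ends in the consonant /x/, so [i] is inserted word-finally. /geuzozafegox/ → geuzozafegoxi.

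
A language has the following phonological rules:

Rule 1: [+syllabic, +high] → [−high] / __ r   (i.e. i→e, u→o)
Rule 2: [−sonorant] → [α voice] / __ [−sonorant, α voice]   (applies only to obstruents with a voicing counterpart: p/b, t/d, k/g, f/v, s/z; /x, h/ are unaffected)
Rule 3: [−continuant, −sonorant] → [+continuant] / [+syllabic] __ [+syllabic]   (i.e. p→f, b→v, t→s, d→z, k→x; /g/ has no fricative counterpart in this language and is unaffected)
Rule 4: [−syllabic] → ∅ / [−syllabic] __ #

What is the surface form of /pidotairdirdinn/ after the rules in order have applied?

pizosaerderdin

Rule 1 (pre-rhotic lowering): /i/ is a high vowel immediately before /r/, so it lowers to [e]. /i/ is a high vowel immediately before /r/, so it lowers to [e]. /pidotairdirdinn/ → pidotaerderdinn.
Rule 2 (regressive voicing assimilation): no segment meets the environment; /pidotaerderdinn/ is unchanged.
Rule 3 (intervocalic spirantization): /d/ is a stop between vowels /i/ and /o/, so it spirantizes to the fricative [z]. /t/ is a stop between vowels /o/ and /a/, so it spirantizes to the fricative [s]. /pidotaerderdinn/ → pizosaerderdinn.
Rule 4 (final cluster simplification): /n/ is the second consonant of a word-final cluster /nn/, so it deletes. /pizosaerderdinn/ → pizosaerderdin.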